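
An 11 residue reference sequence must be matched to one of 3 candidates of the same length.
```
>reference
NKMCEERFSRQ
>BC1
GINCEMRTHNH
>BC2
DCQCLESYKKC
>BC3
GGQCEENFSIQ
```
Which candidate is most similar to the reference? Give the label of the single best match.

BC3

BC1 differs at 8 positions; BC2 differs at 9 positions; BC3 differs at 5 positions. The closest is BC3.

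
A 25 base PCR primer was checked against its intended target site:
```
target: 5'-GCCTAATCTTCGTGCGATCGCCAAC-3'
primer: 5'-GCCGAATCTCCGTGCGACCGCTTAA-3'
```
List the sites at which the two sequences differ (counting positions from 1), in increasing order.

4, 10, 18, 22, 23, 25

Differences at site 4 (T→G), site 10 (T→C), site 18 (T→C), site 22 (C→T), site 23 (A→T), site 25 (C→A).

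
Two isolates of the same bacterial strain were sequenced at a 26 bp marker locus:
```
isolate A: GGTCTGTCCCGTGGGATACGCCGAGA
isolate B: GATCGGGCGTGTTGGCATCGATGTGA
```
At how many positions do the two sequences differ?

12

Comparing position by position, 12 positions differ: 2 (G/A), 5 (T/G), 7 (T/G), 9 (C/G), 10 (C/T), 13 (G/T), 16 (A/C), 17 (T/A), 18 (A/T), 21 (C/A), 22 (C/T), 24 (A/T).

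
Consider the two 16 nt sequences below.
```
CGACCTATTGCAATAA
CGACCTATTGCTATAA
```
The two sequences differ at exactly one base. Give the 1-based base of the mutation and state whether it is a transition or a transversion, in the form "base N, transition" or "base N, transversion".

Base 12 changes A→T. A is a purine and T is a pyrimidine, so this is a transversion.

base 12, transversion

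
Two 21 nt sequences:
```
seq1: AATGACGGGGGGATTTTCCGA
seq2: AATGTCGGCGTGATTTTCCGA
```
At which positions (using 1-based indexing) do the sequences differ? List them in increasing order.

Scanning 1-based: 5: A/T; 9: G/C; 11: G/T.

5, 9, 11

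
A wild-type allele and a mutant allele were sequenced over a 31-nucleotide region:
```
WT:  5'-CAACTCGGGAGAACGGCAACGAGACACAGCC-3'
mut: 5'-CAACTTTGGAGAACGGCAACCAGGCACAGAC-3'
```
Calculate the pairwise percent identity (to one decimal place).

Mismatches at positions 6, 7, 21, 24, 30 (1-based): 5 of 31.
Identical positions: 26/31 = 83.87% → 83.9%.

83.9%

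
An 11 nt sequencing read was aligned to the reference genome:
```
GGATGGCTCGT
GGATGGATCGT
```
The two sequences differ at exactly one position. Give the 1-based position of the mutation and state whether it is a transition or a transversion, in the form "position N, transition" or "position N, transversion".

position 7, transversion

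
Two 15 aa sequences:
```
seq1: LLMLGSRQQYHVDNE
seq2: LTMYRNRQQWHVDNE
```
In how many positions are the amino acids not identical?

5

Comparing position by position, 5 positions differ: 2 (L/T), 4 (L/Y), 5 (G/R), 6 (S/N), 10 (Y/W).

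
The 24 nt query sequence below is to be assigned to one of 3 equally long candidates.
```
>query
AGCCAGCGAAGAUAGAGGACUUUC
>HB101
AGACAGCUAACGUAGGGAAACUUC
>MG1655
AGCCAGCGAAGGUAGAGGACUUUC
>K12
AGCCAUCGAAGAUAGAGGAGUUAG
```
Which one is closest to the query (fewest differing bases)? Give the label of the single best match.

MG1655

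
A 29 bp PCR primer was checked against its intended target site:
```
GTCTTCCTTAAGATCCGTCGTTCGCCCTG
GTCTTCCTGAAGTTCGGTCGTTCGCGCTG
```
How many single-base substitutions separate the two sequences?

4

Comparing position by position, 4 positions differ: 9 (T/G), 13 (A/T), 16 (C/G), 26 (C/G).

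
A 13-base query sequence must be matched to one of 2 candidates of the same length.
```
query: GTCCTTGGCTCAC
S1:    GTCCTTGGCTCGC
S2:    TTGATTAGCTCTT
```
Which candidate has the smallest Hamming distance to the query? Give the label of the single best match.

S1

Hamming distances to query — S1: 1; S2: 6.
Smallest is S1 with 1 mismatch.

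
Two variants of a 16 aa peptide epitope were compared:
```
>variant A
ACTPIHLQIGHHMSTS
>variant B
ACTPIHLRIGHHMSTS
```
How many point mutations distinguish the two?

1

Mismatches (1-based): position 8: Q→R.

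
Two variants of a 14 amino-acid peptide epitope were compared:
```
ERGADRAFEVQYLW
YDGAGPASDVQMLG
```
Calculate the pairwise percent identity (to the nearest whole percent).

Mismatches at positions 1, 2, 5, 6, 8, 9, 12, 14 (1-based): 8 of 14.
Identical positions: 6/14 = 42.86% → 43%.

43%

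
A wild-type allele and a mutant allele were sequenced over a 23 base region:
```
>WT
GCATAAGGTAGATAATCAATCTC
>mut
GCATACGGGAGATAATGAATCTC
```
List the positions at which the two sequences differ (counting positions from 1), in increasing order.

6, 9, 17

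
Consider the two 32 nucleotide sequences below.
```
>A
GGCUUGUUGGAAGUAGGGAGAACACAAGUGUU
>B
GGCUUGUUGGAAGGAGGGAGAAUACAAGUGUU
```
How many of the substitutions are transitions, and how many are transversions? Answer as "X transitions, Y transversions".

1 transition, 1 transversion

Mismatches (1-based):
position 14: U→G (pyrimidine→purine, transversion)
position 23: C→U (pyrimidine→pyrimidine, transition)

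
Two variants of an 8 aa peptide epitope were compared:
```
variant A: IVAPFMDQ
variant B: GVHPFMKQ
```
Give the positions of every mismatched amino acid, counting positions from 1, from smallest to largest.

Scanning 1-based: 1: I/G; 3: A/H; 7: D/K.

1, 3, 7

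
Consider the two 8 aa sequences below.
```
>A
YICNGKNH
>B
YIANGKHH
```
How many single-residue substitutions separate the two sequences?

2

Mismatches (1-based): residue 3: C→A; residue 7: N→H.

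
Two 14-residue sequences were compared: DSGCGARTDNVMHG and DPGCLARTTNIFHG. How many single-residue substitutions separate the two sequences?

Mismatches (1-based): residue 2: S→P; residue 5: G→L; residue 9: D→T; residue 11: V→I; residue 12: M→F.

5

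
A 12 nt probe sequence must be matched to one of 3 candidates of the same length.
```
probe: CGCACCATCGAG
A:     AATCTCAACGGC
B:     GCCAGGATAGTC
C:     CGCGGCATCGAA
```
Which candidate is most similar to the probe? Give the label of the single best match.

A differs at 8 sites; B differs at 7 sites; C differs at 3 sites. The closest is C.

C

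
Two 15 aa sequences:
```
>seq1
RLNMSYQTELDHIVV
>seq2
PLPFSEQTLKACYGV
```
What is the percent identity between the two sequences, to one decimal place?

10 positions differ (1, 3, 4, 6, 9, 10, 11, 12, 13, 14), so 5 of 15 match: 5/15 = 33.33%.

33.3%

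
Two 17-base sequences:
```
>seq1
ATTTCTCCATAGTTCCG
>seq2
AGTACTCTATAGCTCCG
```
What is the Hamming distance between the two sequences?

4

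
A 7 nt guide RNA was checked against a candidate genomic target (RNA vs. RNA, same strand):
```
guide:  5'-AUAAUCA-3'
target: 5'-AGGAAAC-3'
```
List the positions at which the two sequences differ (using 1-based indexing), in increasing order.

2, 3, 5, 6, 7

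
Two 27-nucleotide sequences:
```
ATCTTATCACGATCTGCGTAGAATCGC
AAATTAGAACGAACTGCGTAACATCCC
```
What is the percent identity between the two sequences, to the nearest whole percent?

70%

Mismatches at positions 2, 3, 7, 8, 13, 21, 22, 26 (1-based): 8 of 27.
Identical positions: 19/27 = 70.37% → 70%.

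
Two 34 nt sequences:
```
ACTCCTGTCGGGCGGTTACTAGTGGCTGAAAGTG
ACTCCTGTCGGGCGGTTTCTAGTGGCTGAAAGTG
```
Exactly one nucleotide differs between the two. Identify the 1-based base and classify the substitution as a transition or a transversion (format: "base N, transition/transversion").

base 18, transversion

The sequences differ only at base 18: A→T (purine→pyrimidine), a transversion.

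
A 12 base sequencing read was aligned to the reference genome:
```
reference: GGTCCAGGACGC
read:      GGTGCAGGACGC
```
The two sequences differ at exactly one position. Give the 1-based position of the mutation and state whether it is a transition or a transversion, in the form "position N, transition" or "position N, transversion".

The sequences differ only at position 4: C→G (pyrimidine→purine), a transversion.

position 4, transversion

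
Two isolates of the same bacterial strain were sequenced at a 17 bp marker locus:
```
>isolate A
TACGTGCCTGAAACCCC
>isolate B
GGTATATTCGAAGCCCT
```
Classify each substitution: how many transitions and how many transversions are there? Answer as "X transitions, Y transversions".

Mismatches (1-based):
site 1: T→G (pyrimidine→purine, transversion)
site 2: A→G (purine→purine, transition)
site 3: C→T (pyrimidine→pyrimidine, transition)
site 4: G→A (purine→purine, transition)
site 6: G→A (purine→purine, transition)
site 7: C→T (pyrimidine→pyrimidine, transition)
site 8: C→T (pyrimidine→pyrimidine, transition)
site 9: T→C (pyrimidine→pyrimidine, transition)
site 13: A→G (purine→purine, transition)
site 17: C→T (pyrimidine→pyrimidine, transition)

9 transitions, 1 transversion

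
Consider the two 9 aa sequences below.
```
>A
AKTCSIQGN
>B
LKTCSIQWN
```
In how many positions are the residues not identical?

2

The sequences differ at positions 1, 8 (1-based) — 2 in total.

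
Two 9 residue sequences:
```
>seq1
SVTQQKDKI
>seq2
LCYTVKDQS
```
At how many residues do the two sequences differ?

The sequences differ at residues 1, 2, 3, 4, 5, 8, 9 (1-based) — 7 in total.

7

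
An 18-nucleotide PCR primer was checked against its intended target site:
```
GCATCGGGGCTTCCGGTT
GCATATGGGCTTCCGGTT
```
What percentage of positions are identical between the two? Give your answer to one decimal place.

Mismatches at positions 5, 6 (1-based): 2 of 18.
Identical positions: 16/18 = 88.89% → 88.9%.

88.9%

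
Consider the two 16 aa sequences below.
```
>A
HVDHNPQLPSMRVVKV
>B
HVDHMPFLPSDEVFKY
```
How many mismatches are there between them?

6

The sequences differ at residues 5, 7, 11, 12, 14, 16 (1-based) — 6 in total.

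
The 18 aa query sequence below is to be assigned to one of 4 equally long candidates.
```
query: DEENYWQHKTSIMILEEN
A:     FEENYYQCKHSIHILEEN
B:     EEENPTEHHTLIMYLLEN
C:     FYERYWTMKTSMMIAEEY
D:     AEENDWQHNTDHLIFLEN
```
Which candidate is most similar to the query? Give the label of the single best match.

A differs at 5 residues; B differs at 8 residues; C differs at 8 residues; D differs at 8 residues. The closest is A.

A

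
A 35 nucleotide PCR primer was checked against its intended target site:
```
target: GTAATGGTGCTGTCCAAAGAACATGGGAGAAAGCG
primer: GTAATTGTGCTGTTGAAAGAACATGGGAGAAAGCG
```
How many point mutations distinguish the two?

Comparing position by position, 3 sites differ: 6 (G/T), 14 (C/T), 15 (C/G).

3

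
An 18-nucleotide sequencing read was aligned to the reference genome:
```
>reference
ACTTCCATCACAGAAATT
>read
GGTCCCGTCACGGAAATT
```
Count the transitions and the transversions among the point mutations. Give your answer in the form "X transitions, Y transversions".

4 transitions, 1 transversion

Transitions (purine↔purine or pyrimidine↔pyrimidine): 1 A→G, 4 T→C, 7 A→G, 12 A→G.
Transversions (purine↔pyrimidine): 2 C→G.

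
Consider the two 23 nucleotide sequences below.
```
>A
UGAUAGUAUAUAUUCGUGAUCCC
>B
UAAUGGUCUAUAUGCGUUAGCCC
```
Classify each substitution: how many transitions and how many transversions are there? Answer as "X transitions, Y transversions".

Transitions (purine↔purine or pyrimidine↔pyrimidine): 2 G→A, 5 A→G.
Transversions (purine↔pyrimidine): 8 A→C, 14 U→G, 18 G→U, 20 U→G.

2 transitions, 4 transversions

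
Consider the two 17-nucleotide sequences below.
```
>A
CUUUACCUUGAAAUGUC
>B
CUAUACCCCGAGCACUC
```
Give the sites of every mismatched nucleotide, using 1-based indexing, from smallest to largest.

Differences at site 3 (U→A), site 8 (U→C), site 9 (U→C), site 12 (A→G), site 13 (A→C), site 14 (U→A), site 15 (G→C).

3, 8, 9, 12, 13, 14, 15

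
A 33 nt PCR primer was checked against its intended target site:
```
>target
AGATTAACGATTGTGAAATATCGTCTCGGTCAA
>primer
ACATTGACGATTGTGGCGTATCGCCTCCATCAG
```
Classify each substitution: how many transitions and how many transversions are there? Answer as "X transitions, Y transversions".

6 transitions, 3 transversions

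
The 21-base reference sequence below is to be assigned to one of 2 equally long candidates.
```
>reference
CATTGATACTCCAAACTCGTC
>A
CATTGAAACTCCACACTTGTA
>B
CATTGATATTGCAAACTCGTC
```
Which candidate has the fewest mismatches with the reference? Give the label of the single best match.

A differs at 4 bases; B differs at 2 bases. The closest is B.

B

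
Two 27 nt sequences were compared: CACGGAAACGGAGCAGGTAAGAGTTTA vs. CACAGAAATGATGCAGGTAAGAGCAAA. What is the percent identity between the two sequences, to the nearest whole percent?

74%

Mismatches at positions 4, 9, 11, 12, 24, 25, 26 (1-based): 7 of 27.
Identical positions: 20/27 = 74.07% → 74%.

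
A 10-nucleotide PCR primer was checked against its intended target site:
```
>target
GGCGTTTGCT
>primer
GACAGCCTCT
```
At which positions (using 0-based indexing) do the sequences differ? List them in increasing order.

Scanning 0-based: 1: G/A; 3: G/A; 4: T/G; 5: T/C; 6: T/C; 7: G/T.

1, 3, 4, 5, 6, 7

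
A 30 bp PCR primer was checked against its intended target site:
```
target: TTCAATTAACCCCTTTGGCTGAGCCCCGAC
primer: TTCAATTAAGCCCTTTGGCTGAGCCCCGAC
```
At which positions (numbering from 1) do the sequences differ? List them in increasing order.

Differences at position 10 (C→G).

10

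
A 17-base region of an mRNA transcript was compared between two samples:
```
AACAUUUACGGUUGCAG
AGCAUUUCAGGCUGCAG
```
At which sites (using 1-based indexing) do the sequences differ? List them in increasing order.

Scanning 1-based: 2: A/G; 8: A/C; 9: C/A; 12: U/C.

2, 8, 9, 12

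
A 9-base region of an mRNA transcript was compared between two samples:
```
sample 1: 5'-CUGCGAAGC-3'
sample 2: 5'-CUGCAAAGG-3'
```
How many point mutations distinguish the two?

2

Comparing position by position, 2 positions differ: 5 (G/A), 9 (C/G).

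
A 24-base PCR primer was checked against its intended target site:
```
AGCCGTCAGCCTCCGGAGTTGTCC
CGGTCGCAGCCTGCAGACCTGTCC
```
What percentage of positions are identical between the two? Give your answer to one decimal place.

Mismatches at positions 1, 3, 4, 5, 6, 13, 15, 18, 19 (1-based): 9 of 24.
Identical positions: 15/24 = 62.5% → 62.5%.

62.5%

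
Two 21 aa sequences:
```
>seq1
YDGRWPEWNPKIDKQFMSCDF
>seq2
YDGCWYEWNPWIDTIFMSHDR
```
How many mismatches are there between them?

7

Mismatches (1-based): residue 4: R→C; residue 6: P→Y; residue 11: K→W; residue 14: K→T; residue 15: Q→I; residue 19: C→H; residue 21: F→R.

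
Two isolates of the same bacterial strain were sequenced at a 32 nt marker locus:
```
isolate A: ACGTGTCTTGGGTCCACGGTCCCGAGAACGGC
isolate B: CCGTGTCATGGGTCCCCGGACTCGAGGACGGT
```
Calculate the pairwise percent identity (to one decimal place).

7 positions differ (1, 8, 16, 20, 22, 27, 32), so 25 of 32 match: 25/32 = 78.12%.

78.1%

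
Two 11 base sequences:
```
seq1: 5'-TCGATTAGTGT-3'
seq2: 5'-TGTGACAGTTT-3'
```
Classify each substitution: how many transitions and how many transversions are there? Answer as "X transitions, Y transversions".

2 transitions, 4 transversions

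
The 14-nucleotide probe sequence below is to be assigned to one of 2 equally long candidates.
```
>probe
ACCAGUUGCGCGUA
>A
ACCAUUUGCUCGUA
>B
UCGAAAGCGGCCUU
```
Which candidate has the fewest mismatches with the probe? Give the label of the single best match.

A

Hamming distances to probe — A: 2; B: 9.
Smallest is A with 2 mismatches.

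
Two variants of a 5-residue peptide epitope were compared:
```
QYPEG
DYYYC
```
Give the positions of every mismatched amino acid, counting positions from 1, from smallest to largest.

Scanning 1-based: 1: Q/D; 3: P/Y; 4: E/Y; 5: G/C.

1, 3, 4, 5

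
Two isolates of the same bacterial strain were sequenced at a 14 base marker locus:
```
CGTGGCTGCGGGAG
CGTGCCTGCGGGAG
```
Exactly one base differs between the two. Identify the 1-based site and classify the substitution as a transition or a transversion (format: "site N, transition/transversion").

The sequences differ only at site 5: G→C (purine→pyrimidine), a transversion.

site 5, transversion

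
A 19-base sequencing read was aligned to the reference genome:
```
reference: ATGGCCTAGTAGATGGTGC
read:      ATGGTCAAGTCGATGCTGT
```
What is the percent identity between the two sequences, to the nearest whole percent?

74%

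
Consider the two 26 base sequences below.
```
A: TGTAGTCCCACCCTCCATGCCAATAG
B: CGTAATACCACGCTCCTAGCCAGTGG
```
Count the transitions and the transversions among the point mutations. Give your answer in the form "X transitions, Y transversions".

4 transitions, 4 transversions

Mismatches (1-based):
site 1: T→C (pyrimidine→pyrimidine, transition)
site 5: G→A (purine→purine, transition)
site 7: C→A (pyrimidine→purine, transversion)
site 12: C→G (pyrimidine→purine, transversion)
site 17: A→T (purine→pyrimidine, transversion)
site 18: T→A (pyrimidine→purine, transversion)
site 23: A→G (purine→purine, transition)
site 25: A→G (purine→purine, transition)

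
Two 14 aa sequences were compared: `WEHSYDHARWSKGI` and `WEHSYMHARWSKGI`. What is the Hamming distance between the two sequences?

1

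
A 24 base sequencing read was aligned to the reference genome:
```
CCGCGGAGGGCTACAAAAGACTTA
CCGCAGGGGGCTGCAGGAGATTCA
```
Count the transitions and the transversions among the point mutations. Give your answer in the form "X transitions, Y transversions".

Mismatches (1-based):
site 5: G→A (purine→purine, transition)
site 7: A→G (purine→purine, transition)
site 13: A→G (purine→purine, transition)
site 16: A→G (purine→purine, transition)
site 17: A→G (purine→purine, transition)
site 21: C→T (pyrimidine→pyrimidine, transition)
site 23: T→C (pyrimidine→pyrimidine, transition)

7 transitions, 0 transversions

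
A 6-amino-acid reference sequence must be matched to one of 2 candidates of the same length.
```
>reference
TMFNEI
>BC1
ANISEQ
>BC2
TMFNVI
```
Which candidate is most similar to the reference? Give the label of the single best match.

BC1 differs at 5 residues; BC2 differs at 1 residue. The closest is BC2.

BC2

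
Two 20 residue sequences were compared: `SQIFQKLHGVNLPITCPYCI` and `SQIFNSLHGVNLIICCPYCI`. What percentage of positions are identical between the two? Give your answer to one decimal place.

80.0%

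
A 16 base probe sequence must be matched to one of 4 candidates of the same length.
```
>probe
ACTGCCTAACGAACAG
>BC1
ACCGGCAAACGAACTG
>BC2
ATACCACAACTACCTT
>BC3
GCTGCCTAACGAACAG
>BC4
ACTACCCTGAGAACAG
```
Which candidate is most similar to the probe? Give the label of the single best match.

BC3

Hamming distances to probe — BC1: 4; BC2: 9; BC3: 1; BC4: 5.
Smallest is BC3 with 1 mismatch.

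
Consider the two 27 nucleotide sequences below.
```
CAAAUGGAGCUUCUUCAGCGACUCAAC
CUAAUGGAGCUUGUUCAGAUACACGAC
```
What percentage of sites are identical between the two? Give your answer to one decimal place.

Mismatches at positions 2, 13, 19, 20, 23, 25 (1-based): 6 of 27.
Identical positions: 21/27 = 77.78% → 77.8%.

77.8%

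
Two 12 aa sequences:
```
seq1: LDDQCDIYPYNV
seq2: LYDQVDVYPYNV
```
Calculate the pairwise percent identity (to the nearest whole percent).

3 positions differ (2, 5, 7), so 9 of 12 match: 9/12 = 75%.

75%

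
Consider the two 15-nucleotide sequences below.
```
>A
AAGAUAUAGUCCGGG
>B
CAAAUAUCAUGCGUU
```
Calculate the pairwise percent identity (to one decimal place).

7 positions differ (1, 3, 8, 9, 11, 14, 15), so 8 of 15 match: 8/15 = 53.33%.

53.3%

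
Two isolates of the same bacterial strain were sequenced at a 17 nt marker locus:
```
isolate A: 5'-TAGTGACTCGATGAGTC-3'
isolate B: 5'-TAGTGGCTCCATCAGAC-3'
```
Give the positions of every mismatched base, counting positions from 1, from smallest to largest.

Scanning 1-based: 6: A/G; 10: G/C; 13: G/C; 16: T/A.

6, 10, 13, 16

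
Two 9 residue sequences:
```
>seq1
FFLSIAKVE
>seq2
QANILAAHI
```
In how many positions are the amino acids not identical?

Comparing position by position, 8 positions differ: 1 (F/Q), 2 (F/A), 3 (L/N), 4 (S/I), 5 (I/L), 7 (K/A), 8 (V/H), 9 (E/I).

8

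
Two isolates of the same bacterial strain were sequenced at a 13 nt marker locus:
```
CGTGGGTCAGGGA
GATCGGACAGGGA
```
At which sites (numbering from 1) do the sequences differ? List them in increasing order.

1, 2, 4, 7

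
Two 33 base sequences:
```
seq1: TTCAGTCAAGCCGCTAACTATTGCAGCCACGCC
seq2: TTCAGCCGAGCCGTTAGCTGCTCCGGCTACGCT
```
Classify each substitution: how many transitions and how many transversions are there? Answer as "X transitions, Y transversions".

Transitions (purine↔purine or pyrimidine↔pyrimidine): 6 T→C, 8 A→G, 14 C→T, 17 A→G, 20 A→G, 21 T→C, 25 A→G, 28 C→T, 33 C→T.
Transversions (purine↔pyrimidine): 23 G→C.

9 transitions, 1 transversion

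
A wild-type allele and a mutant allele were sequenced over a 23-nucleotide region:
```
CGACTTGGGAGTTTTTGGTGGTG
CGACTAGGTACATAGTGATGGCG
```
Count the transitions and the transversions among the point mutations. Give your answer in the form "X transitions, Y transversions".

2 transitions, 6 transversions

Mismatches (1-based):
position 6: T→A (pyrimidine→purine, transversion)
position 9: G→T (purine→pyrimidine, transversion)
position 11: G→C (purine→pyrimidine, transversion)
position 12: T→A (pyrimidine→purine, transversion)
position 14: T→A (pyrimidine→purine, transversion)
position 15: T→G (pyrimidine→purine, transversion)
position 18: G→A (purine→purine, transition)
position 22: T→C (pyrimidine→pyrimidine, transition)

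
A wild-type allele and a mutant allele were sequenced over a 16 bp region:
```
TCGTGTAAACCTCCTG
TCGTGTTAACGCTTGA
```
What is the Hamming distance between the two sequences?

7

The sequences differ at positions 7, 11, 12, 13, 14, 15, 16 (1-based) — 7 in total.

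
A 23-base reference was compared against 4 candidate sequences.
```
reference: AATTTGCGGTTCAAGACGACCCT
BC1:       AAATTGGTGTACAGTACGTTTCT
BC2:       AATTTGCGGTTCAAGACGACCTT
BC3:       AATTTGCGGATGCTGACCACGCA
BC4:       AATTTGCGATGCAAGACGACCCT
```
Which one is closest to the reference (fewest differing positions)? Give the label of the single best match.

BC2

BC1 differs at 9 positions; BC2 differs at 1 position; BC3 differs at 7 positions; BC4 differs at 2 positions. The closest is BC2.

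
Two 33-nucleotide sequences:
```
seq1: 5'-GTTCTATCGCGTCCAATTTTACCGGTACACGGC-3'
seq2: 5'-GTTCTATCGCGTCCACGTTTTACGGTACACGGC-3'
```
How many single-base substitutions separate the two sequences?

The sequences differ at bases 16, 17, 21, 22 (1-based) — 4 in total.

4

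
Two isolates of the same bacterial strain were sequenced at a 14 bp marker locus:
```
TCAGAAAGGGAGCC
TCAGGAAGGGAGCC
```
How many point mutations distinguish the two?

Mismatches (1-based): site 5: A→G.

1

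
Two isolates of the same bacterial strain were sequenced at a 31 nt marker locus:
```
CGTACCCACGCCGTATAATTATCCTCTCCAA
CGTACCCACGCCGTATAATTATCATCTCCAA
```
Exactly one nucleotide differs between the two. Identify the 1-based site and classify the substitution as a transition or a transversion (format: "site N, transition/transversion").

site 24, transversion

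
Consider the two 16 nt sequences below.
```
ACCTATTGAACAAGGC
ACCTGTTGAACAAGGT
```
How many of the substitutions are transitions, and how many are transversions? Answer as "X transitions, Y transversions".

Mismatches (1-based):
base 5: A→G (purine→purine, transition)
base 16: C→T (pyrimidine→pyrimidine, transition)

2 transitions, 0 transversions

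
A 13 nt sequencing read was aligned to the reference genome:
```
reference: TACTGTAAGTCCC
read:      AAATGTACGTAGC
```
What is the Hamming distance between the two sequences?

The sequences differ at sites 1, 3, 8, 11, 12 (1-based) — 5 in total.

5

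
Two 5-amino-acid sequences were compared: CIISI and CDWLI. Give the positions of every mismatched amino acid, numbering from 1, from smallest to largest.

Differences at position 2 (I→D), position 3 (I→W), position 4 (S→L).

2, 3, 4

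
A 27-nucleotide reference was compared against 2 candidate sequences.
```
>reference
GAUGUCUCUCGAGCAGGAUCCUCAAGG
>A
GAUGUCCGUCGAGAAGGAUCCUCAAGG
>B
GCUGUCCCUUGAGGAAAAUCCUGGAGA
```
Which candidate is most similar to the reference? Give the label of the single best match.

A differs at 3 bases; B differs at 9 bases. The closest is A.

A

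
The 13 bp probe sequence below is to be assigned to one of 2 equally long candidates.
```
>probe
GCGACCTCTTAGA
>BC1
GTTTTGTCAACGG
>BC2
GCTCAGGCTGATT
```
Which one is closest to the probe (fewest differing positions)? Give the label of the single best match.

BC1 differs at 9 positions; BC2 differs at 8 positions. The closest is BC2.

BC2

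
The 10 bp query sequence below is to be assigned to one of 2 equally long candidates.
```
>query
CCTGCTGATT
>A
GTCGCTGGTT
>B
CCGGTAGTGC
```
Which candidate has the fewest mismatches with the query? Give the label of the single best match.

A differs at 4 bases; B differs at 6 bases. The closest is A.

A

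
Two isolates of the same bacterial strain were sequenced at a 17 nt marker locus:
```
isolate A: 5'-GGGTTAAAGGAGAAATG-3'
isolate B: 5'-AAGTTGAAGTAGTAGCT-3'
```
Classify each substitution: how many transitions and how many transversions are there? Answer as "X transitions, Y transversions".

5 transitions, 3 transversions

Transitions (purine↔purine or pyrimidine↔pyrimidine): 1 G→A, 2 G→A, 6 A→G, 15 A→G, 16 T→C.
Transversions (purine↔pyrimidine): 10 G→T, 13 A→T, 17 G→T.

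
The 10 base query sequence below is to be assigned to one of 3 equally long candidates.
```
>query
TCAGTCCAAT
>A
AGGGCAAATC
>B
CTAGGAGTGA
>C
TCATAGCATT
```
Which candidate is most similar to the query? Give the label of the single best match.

Hamming distances to query — A: 8; B: 8; C: 4.
Smallest is C with 4 mismatches.

C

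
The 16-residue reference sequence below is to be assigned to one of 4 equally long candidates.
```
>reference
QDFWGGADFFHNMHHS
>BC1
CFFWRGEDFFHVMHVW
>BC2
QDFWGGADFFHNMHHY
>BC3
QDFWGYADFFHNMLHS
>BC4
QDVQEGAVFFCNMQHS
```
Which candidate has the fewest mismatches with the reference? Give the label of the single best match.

BC1 differs at 7 positions; BC2 differs at 1 position; BC3 differs at 2 positions; BC4 differs at 6 positions. The closest is BC2.

BC2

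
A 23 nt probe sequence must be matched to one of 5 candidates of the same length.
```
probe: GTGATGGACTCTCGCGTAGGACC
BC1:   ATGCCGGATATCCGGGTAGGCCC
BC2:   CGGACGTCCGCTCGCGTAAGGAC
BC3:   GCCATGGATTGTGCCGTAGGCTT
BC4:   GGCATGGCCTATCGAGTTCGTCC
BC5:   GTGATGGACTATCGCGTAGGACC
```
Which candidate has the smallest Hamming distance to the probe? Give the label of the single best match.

Hamming distances to probe — BC1: 9; BC2: 9; BC3: 9; BC4: 8; BC5: 1.
Smallest is BC5 with 1 mismatch.

BC5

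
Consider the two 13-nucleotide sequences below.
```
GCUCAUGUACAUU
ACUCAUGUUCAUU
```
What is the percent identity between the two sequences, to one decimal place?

84.6%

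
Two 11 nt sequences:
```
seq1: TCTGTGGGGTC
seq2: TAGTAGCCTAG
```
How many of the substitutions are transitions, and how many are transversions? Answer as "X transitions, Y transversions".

0 transitions, 9 transversions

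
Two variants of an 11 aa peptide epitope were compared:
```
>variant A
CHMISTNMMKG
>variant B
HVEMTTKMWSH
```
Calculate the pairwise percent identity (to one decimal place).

9 positions differ (1, 2, 3, 4, 5, 7, 9, 10, 11), so 2 of 11 match: 2/11 = 18.18%.

18.2%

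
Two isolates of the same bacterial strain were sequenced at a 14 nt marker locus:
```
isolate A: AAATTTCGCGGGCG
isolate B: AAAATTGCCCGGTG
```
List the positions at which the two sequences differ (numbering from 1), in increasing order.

Scanning 1-based: 4: T/A; 7: C/G; 8: G/C; 10: G/C; 13: C/T.

4, 7, 8, 10, 13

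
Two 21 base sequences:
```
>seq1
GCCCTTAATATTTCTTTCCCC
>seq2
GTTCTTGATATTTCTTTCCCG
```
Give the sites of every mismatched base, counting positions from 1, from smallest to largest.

Scanning 1-based: 2: C/T; 3: C/T; 7: A/G; 21: C/G.

2, 3, 7, 21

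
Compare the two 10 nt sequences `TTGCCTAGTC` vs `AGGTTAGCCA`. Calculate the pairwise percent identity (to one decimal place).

Mismatches at positions 1, 2, 4, 5, 6, 7, 8, 9, 10 (1-based): 9 of 10.
Identical positions: 1/10 = 10% → 10.0%.

10.0%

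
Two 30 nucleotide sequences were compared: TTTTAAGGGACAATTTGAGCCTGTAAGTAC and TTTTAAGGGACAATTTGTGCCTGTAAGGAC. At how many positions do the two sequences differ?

2

Mismatches (1-based): position 18: A→T; position 28: T→G.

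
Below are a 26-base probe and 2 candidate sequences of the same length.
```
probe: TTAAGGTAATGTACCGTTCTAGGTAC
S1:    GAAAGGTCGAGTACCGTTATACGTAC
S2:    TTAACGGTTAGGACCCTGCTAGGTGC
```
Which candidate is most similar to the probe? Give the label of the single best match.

S1

Hamming distances to probe — S1: 7; S2: 9.
Smallest is S1 with 7 mismatches.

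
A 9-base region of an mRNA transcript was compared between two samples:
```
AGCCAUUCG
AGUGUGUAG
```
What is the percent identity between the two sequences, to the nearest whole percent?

5 positions differ (3, 4, 5, 6, 8), so 4 of 9 match: 4/9 = 44.44%.

44%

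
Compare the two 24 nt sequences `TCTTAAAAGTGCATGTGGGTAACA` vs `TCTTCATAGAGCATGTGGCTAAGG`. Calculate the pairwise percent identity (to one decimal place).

75.0%

Mismatches at positions 5, 7, 10, 19, 23, 24 (1-based): 6 of 24.
Identical positions: 18/24 = 75% → 75.0%.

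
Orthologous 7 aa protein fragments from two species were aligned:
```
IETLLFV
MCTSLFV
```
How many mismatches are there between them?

Comparing position by position, 3 positions differ: 1 (I/M), 2 (E/C), 4 (L/S).

3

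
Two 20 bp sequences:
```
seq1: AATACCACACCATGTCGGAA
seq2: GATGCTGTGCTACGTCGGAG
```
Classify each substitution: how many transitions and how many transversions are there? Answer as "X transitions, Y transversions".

Mismatches (1-based):
site 1: A→G (purine→purine, transition)
site 4: A→G (purine→purine, transition)
site 6: C→T (pyrimidine→pyrimidine, transition)
site 7: A→G (purine→purine, transition)
site 8: C→T (pyrimidine→pyrimidine, transition)
site 9: A→G (purine→purine, transition)
site 11: C→T (pyrimidine→pyrimidine, transition)
site 13: T→C (pyrimidine→pyrimidine, transition)
site 20: A→G (purine→purine, transition)

9 transitions, 0 transversions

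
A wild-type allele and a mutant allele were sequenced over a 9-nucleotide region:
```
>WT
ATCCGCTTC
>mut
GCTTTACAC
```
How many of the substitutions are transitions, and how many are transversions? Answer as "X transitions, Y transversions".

Mismatches (1-based):
base 1: A→G (purine→purine, transition)
base 2: T→C (pyrimidine→pyrimidine, transition)
base 3: C→T (pyrimidine→pyrimidine, transition)
base 4: C→T (pyrimidine→pyrimidine, transition)
base 5: G→T (purine→pyrimidine, transversion)
base 6: C→A (pyrimidine→purine, transversion)
base 7: T→C (pyrimidine→pyrimidine, transition)
base 8: T→A (pyrimidine→purine, transversion)

5 transitions, 3 transversions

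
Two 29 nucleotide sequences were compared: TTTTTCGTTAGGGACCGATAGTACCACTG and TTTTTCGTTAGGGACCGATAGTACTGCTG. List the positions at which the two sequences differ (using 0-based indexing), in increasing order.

Scanning 0-based: 24: C/T; 25: A/G.

24, 25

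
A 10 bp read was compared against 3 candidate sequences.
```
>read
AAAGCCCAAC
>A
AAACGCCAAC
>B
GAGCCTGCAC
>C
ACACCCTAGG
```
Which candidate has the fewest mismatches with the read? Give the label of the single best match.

A

Hamming distances to read — A: 2; B: 6; C: 5.
Smallest is A with 2 mismatches.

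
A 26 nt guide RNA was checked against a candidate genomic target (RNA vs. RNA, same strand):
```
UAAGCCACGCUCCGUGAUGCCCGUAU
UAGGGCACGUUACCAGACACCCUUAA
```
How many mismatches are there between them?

Comparing position by position, 10 bases differ: 3 (A/G), 5 (C/G), 10 (C/U), 12 (C/A), 14 (G/C), 15 (U/A), 18 (U/C), 19 (G/A), 23 (G/U), 26 (U/A).

10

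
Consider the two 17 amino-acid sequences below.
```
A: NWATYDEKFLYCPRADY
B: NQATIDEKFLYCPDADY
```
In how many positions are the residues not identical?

The sequences differ at positions 2, 5, 14 (1-based) — 3 in total.

3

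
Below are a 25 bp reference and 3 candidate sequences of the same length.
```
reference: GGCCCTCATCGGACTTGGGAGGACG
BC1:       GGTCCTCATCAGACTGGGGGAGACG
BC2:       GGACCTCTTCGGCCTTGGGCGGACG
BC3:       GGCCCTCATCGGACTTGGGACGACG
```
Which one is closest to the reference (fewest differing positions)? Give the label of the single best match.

Hamming distances to reference — BC1: 5; BC2: 4; BC3: 1.
Smallest is BC3 with 1 mismatch.

BC3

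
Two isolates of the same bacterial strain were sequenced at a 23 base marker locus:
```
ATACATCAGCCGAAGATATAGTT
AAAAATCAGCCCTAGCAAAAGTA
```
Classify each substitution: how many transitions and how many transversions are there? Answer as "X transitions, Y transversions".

0 transitions, 8 transversions

Transitions (purine↔purine or pyrimidine↔pyrimidine): none.
Transversions (purine↔pyrimidine): 2 T→A, 4 C→A, 12 G→C, 13 A→T, 16 A→C, 17 T→A, 19 T→A, 23 T→A.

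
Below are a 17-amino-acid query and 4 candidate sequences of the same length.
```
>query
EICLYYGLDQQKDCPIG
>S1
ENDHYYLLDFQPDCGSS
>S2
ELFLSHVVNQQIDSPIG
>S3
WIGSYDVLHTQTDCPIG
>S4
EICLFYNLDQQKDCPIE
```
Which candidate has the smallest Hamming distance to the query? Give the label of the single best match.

Hamming distances to query — S1: 9; S2: 9; S3: 8; S4: 3.
Smallest is S4 with 3 mismatches.

S4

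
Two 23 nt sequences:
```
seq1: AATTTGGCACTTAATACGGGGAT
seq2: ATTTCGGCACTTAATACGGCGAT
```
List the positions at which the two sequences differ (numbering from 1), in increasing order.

2, 5, 20

Differences at position 2 (A→T), position 5 (T→C), position 20 (G→C).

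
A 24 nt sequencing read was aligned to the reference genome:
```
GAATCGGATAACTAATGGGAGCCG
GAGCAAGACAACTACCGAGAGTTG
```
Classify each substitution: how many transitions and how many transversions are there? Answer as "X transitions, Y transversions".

8 transitions, 2 transversions

Transitions (purine↔purine or pyrimidine↔pyrimidine): 3 A→G, 4 T→C, 6 G→A, 9 T→C, 16 T→C, 18 G→A, 22 C→T, 23 C→T.
Transversions (purine↔pyrimidine): 5 C→A, 15 A→C.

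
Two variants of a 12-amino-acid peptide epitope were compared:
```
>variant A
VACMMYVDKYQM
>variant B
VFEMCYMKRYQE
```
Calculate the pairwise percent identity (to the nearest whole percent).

Mismatches at positions 2, 3, 5, 7, 8, 9, 12 (1-based): 7 of 12.
Identical positions: 5/12 = 41.67% → 42%.

42%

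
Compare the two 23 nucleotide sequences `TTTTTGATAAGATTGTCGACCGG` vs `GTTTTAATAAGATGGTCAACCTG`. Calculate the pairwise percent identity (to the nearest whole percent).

78%

Mismatches at positions 1, 6, 14, 18, 22 (1-based): 5 of 23.
Identical positions: 18/23 = 78.26% → 78%.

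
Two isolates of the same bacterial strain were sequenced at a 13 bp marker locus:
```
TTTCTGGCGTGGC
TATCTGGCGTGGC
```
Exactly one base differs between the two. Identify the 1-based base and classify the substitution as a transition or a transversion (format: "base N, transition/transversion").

base 2, transversion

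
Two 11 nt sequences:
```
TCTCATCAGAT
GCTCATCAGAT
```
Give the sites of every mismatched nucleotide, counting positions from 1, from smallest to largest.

Scanning 1-based: 1: T/G.

1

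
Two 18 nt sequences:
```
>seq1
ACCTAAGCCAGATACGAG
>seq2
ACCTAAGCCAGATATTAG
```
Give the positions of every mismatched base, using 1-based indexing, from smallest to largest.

Differences at position 15 (C→T), position 16 (G→T).

15, 16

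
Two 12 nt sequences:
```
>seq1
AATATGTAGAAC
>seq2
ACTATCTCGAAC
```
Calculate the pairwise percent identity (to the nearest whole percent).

3 positions differ (2, 6, 8), so 9 of 12 match: 9/12 = 75%.

75%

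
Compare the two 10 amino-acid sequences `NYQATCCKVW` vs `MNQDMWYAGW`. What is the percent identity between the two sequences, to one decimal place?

8 positions differ (1, 2, 4, 5, 6, 7, 8, 9), so 2 of 10 match: 2/10 = 20%.

20.0%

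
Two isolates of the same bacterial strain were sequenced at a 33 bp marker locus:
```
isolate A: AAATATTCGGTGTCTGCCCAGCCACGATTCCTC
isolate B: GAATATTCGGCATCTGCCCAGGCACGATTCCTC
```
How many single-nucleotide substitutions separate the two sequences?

4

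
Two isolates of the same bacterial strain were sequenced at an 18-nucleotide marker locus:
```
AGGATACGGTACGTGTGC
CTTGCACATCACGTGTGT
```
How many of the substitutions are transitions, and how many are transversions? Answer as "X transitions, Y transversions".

5 transitions, 4 transversions

Transitions (purine↔purine or pyrimidine↔pyrimidine): 4 A→G, 5 T→C, 8 G→A, 10 T→C, 18 C→T.
Transversions (purine↔pyrimidine): 1 A→C, 2 G→T, 3 G→T, 9 G→T.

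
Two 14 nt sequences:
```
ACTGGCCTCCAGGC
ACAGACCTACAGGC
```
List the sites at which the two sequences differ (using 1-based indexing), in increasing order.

Differences at site 3 (T→A), site 5 (G→A), site 9 (C→A).

3, 5, 9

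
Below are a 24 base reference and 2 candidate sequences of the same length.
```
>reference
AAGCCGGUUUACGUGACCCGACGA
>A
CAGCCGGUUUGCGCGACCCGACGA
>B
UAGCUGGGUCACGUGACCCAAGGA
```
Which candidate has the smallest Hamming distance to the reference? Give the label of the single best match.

Hamming distances to reference — A: 3; B: 6.
Smallest is A with 3 mismatches.

A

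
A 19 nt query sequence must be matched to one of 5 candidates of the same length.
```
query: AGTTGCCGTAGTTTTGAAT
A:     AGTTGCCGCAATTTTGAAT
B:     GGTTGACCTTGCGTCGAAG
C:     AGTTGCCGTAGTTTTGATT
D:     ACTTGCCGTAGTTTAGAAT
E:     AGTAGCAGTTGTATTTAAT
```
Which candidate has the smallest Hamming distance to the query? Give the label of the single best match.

A differs at 2 positions; B differs at 8 positions; C differs at 1 position; D differs at 2 positions; E differs at 5 positions. The closest is C.

C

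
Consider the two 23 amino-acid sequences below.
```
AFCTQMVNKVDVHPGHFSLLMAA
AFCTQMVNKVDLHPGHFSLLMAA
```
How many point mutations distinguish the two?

1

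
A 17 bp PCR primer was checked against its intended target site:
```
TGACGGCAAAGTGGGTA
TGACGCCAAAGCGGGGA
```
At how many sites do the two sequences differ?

Mismatches (1-based): site 6: G→C; site 12: T→C; site 16: T→G.

3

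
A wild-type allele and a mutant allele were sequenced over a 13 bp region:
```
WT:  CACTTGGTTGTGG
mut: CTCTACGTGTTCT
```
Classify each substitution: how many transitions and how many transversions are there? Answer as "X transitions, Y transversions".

Transitions (purine↔purine or pyrimidine↔pyrimidine): none.
Transversions (purine↔pyrimidine): 2 A→T, 5 T→A, 6 G→C, 9 T→G, 10 G→T, 12 G→C, 13 G→T.

0 transitions, 7 transversions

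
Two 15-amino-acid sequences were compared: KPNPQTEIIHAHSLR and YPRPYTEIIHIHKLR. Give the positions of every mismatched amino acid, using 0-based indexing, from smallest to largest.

Scanning 0-based: 0: K/Y; 2: N/R; 4: Q/Y; 10: A/I; 12: S/K.

0, 2, 4, 10, 12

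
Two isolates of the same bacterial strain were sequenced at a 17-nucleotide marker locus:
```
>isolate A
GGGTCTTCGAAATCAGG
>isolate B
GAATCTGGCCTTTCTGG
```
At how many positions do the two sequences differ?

Comparing position by position, 9 positions differ: 2 (G/A), 3 (G/A), 7 (T/G), 8 (C/G), 9 (G/C), 10 (A/C), 11 (A/T), 12 (A/T), 15 (A/T).

9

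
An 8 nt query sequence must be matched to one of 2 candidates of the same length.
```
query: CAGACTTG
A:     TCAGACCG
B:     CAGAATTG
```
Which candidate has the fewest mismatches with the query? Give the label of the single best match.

B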